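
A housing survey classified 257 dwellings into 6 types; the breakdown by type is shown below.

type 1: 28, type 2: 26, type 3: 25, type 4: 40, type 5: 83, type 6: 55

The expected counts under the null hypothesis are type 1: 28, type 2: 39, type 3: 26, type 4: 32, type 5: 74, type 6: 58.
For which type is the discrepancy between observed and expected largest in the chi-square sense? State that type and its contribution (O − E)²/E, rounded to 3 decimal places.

type 2, 4.333

type 1: (28 − 28)²/28 = 0/28 = 0.0000
type 2: (26 − 39)²/39 = 169/39 = 4.3333
type 3: (25 − 26)²/26 = 1/26 = 0.0385
type 4: (40 − 32)²/32 = 64/32 = 2.0000
type 5: (83 − 74)²/74 = 81/74 = 1.0946
type 6: (55 − 58)²/58 = 9/58 = 0.1552
The largest term is for type 2: 4.333.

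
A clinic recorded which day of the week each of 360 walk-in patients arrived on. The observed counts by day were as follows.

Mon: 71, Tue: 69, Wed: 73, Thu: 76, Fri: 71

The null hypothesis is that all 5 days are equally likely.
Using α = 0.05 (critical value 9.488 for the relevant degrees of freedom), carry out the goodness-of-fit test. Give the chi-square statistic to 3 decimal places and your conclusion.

0.389; do not reject

Under H₀ each category has probability 1/5, so each expected count is 360/5 = 72.
χ² = (71−72)²/72 + (69−72)²/72 + (73−72)²/72 + (76−72)²/72 + (71−72)²/72
   = 0.0139 + 0.1250 + 0.0139 + 0.2222 + 0.0139
Sum = 0.389
df = 4. Since 0.389 < 9.488, we do not reject H₀.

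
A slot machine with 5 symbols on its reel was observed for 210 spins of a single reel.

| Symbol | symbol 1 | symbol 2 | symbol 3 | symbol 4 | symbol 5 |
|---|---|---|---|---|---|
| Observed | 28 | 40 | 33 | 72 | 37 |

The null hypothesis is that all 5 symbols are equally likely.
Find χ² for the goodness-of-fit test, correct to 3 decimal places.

28.714

Under H₀ each category has probability 1/5, so each expected count is 210/5 = 42.
symbol 1: (28 − 42)²/42 = 196/42 = 4.6667
symbol 2: (40 − 42)²/42 = 4/42 = 0.0952
symbol 3: (33 − 42)²/42 = 81/42 = 1.9286
symbol 4: (72 − 42)²/42 = 900/42 = 21.4286
symbol 5: (37 − 42)²/42 = 25/42 = 0.5952
Sum = 28.714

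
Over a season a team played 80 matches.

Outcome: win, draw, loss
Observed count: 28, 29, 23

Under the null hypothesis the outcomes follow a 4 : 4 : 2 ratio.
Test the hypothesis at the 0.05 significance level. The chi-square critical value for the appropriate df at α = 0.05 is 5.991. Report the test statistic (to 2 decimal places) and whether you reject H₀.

Ratio total = 10. Expected counts: 80×4/10 = 32, 80×4/10 = 32, 80×2/10 = 16.
χ² = (28−32)²/32 + (29−32)²/32 + (23−16)²/16
   = 0.500 + 0.281 + 3.063
Sum = 3.84
df = 2. Since 3.84 < 5.991, we do not reject H₀.

3.84; do not reject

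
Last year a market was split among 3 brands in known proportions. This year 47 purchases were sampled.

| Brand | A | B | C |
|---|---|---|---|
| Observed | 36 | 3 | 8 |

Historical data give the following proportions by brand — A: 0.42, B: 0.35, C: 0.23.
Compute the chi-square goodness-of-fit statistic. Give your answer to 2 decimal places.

25.12

Expected counts E_i = n·p_i: 47×0.42 = 19.74, 47×0.35 = 16.45, 47×0.23 = 10.81.
χ² = (36−19.74)²/19.74 + (3−16.45)²/16.45 + (8−10.81)²/10.81
   = 13.393 + 10.997 + 0.730
Sum = 25.12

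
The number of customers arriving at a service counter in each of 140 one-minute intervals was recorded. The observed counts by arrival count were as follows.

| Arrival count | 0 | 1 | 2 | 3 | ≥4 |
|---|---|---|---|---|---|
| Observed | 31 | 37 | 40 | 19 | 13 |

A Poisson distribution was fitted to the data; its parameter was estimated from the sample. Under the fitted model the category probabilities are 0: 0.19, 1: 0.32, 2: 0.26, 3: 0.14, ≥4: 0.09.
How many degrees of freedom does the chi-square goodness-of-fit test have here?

There are k = 5 categories and 1 parameter estimated from the data, so df = 5 − 1 − 1 = 3.

3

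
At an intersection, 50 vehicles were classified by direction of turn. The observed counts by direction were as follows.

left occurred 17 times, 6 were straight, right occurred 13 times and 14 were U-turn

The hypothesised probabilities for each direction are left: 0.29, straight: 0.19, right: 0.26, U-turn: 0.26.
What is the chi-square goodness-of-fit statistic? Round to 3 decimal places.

1.797

Expected counts E_i = n·p_i: 50×0.29 = 14.5, 50×0.19 = 9.5, 50×0.26 = 13, 50×0.26 = 13.
cat           O        E   (O−E)²/E
left         17     14.5     0.4310
straight      6      9.5     1.2895
right        13       13     0.0000
U-turn       14       13     0.0769
Sum = 1.797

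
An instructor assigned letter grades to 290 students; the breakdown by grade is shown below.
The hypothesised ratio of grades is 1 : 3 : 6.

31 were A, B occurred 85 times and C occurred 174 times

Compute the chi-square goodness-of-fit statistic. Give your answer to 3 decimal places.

0.184

Ratio total = 10. Expected counts: 290×1/10 = 29, 290×3/10 = 87, 290×6/10 = 174.
cat         O        E   (O−E)²/E
A          31       29     0.1379
B          85       87     0.0460
C         174      174     0.0000
Sum = 0.184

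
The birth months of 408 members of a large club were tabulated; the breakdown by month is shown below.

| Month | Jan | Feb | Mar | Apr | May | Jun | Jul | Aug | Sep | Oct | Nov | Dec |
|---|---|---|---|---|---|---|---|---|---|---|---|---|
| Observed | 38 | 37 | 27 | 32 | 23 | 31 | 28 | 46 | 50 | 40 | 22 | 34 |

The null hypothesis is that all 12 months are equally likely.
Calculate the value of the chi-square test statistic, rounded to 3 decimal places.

24.235

Under H₀ each category has probability 1/12, so each expected count is 408/12 = 34.
χ² = (38−34)²/34 + (37−34)²/34 + (27−34)²/34 + (32−34)²/34 + (23−34)²/34 + (31−34)²/34 + (28−34)²/34 + (46−34)²/34 + (50−34)²/34 + (40−34)²/34 + (22−34)²/34 + (34−34)²/34
   = 0.4706 + 0.2647 + 1.4412 + 0.1176 + 3.5588 + 0.2647 + 1.0588 + 4.2353 + 7.5294 + 1.0588 + 4.2353 + 0.0000
Sum = 24.235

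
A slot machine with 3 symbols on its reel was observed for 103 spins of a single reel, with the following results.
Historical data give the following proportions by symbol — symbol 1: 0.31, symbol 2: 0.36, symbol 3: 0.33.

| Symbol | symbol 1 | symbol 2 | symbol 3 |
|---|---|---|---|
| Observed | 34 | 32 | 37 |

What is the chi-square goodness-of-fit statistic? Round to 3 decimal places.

1.097

Expected counts E_i = n·p_i: 103×0.31 = 31.93, 103×0.36 = 37.08, 103×0.33 = 33.99.
symbol 1: (34 − 31.93)²/31.93 = 4.2849/31.93 = 0.1342
symbol 2: (32 − 37.08)²/37.08 = 25.8064/37.08 = 0.6960
symbol 3: (37 − 33.99)²/33.99 = 9.0601/33.99 = 0.2666
Sum = 1.097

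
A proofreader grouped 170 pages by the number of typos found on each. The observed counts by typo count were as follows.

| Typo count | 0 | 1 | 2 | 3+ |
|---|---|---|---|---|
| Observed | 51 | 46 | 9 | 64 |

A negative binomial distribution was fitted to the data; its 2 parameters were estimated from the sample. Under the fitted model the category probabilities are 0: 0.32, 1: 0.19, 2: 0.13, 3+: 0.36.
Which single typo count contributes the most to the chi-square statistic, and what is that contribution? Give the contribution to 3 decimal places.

2, 7.765

Expected counts E_i = n·p_i: 170×0.32 = 54.4, 170×0.19 = 32.3, 170×0.13 = 22.1, 170×0.36 = 61.2.
0: (51 − 54.4)²/54.4 = 11.56/54.4 = 0.2125
1: (46 − 32.3)²/32.3 = 187.69/32.3 = 5.8108
2: (9 − 22.1)²/22.1 = 171.61/22.1 = 7.7652
3+: (64 − 61.2)²/61.2 = 7.84/61.2 = 0.1281
The largest term is for 2: 7.765.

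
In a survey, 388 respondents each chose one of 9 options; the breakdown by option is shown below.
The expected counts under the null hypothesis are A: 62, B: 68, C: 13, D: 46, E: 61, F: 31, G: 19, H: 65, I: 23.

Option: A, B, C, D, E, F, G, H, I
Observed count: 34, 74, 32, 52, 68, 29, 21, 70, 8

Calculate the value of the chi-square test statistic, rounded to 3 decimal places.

χ² = (34−62)²/62 + (74−68)²/68 + (32−13)²/13 + (52−46)²/46 + (68−61)²/61 + (29−31)²/31 + (21−19)²/19 + (70−65)²/65 + (8−23)²/23
   = 12.6452 + 0.5294 + 27.7692 + 0.7826 + 0.8033 + 0.1290 + 0.2105 + 0.3846 + 9.7826
Sum = 53.036

53.036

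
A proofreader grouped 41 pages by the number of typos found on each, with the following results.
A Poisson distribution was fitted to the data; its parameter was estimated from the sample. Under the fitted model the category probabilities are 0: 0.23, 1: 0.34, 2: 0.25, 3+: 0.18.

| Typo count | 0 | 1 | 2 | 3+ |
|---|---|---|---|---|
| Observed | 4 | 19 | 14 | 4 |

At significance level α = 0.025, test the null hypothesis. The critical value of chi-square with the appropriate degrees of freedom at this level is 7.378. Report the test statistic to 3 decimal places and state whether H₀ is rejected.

7.883; reject

Expected counts E_i = n·p_i: 41×0.23 = 9.43, 41×0.34 = 13.94, 41×0.25 = 10.25, 41×0.18 = 7.38.
χ² = (4−9.43)²/9.43 + (19−13.94)²/13.94 + (14−10.25)²/10.25 + (4−7.38)²/7.38
   = 3.1267 + 1.8367 + 1.3720 + 1.5480
Sum = 7.883
df = 2. Since 7.883 > 7.378, we reject H₀.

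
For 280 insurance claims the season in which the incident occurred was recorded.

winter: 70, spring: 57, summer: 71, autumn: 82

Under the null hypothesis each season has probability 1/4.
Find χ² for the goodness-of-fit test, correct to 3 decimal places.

4.486

Expected count for each of the 4 categories: 280/4 = 70.
χ² = (70−70)²/70 + (57−70)²/70 + (71−70)²/70 + (82−70)²/70
   = 0.0000 + 2.4143 + 0.0143 + 2.0571
Sum = 4.486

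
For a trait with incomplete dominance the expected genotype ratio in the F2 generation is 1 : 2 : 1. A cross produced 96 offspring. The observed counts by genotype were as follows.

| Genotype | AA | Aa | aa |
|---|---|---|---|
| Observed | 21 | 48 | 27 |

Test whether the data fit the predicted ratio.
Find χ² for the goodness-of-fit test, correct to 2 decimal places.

Ratio total = 4. Expected counts: 96×1/4 = 24, 96×2/4 = 48, 96×1/4 = 24.
χ² = (21−24)²/24 + (48−48)²/48 + (27−24)²/24
   = 0.375 + 0.000 + 0.375
Sum = 0.75

0.75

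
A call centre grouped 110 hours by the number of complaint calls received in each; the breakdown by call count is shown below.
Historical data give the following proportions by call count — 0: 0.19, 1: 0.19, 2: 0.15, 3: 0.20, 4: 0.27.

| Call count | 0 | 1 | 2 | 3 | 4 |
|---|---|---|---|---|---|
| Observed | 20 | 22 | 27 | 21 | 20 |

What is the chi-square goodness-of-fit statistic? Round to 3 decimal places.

Expected counts E_i = n·p_i: 110×0.19 = 20.9, 110×0.19 = 20.9, 110×0.15 = 16.5, 110×0.20 = 22, 110×0.27 = 29.7.
cat         O        E   (O−E)²/E
0          20     20.9     0.0388
1          22     20.9     0.0579
2          27     16.5     6.6818
3          21       22     0.0455
4          20     29.7     3.1680
Sum = 9.992

9.992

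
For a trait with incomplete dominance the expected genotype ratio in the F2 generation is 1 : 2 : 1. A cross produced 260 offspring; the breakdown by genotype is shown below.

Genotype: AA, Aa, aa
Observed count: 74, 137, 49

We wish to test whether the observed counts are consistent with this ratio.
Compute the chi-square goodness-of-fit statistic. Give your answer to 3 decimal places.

5.562

Ratio total = 4. Expected counts: 260×1/4 = 65, 260×2/4 = 130, 260×1/4 = 65.
AA: (74 − 65)²/65 = 81/65 = 1.2462
Aa: (137 − 130)²/130 = 49/130 = 0.3769
aa: (49 − 65)²/65 = 256/65 = 3.9385
Sum = 5.562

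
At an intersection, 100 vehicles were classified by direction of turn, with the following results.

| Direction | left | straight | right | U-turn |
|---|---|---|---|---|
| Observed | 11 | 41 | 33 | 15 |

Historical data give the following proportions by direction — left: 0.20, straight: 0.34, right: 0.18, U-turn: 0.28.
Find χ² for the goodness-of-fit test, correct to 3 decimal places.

Expected counts E_i = n·p_i: 100×0.20 = 20, 100×0.34 = 34, 100×0.18 = 18, 100×0.28 = 28.
cat           O        E   (O−E)²/E
left         11       20     4.0500
straight     41       34     1.4412
right        33       18    12.5000
U-turn       15       28     6.0357
Sum = 24.027

24.027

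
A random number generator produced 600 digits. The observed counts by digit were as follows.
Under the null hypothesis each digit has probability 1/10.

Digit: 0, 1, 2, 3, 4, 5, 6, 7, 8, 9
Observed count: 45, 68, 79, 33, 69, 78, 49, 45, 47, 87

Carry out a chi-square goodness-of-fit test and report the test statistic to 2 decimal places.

50.47

Under H₀ each category has probability 1/10, so each expected count is 600/10 = 60.
cat         O        E   (O−E)²/E
0          45       60      3.750
1          68       60      1.067
2          79       60      6.017
3          33       60     12.150
4          69       60      1.350
5          78       60      5.400
6          49       60      2.017
7          45       60      3.750
8          47       60      2.817
9          87       60     12.150
Sum = 50.47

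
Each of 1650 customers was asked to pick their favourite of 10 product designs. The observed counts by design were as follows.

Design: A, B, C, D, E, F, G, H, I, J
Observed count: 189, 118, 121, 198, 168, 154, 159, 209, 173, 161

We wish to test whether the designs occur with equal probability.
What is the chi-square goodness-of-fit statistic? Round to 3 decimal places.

Under H₀ each category has probability 1/10, so each expected count is 1650/10 = 165.
cat         O        E   (O−E)²/E
A         189      165     3.4909
B         118      165    13.3879
C         121      165    11.7333
D         198      165     6.6000
E         168      165     0.0545
F         154      165     0.7333
G         159      165     0.2182
H         209      165    11.7333
I         173      165     0.3879
J         161      165     0.0970
Sum = 48.436

48.436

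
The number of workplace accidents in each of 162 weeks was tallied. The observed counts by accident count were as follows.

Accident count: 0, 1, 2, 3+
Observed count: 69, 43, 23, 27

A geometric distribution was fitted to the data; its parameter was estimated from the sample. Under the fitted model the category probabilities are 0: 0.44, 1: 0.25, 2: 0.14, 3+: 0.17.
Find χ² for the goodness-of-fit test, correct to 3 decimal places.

0.242

Expected counts E_i = n·p_i: 162×0.44 = 71.28, 162×0.25 = 40.5, 162×0.14 = 22.68, 162×0.17 = 27.54.
0: (69 − 71.28)²/71.28 = 5.1984/71.28 = 0.0729
1: (43 − 40.5)²/40.5 = 6.25/40.5 = 0.1543
2: (23 − 22.68)²/22.68 = 0.1024/22.68 = 0.0045
3+: (27 − 27.54)²/27.54 = 0.2916/27.54 = 0.0106
Sum = 0.242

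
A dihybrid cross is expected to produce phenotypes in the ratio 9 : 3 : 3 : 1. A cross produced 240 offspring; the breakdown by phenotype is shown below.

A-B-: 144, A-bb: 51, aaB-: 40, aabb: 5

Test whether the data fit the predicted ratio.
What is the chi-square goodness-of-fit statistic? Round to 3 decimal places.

Ratio total = 16. Expected counts: 240×9/16 = 135, 240×3/16 = 45, 240×3/16 = 45, 240×1/16 = 15.
cat         O        E   (O−E)²/E
A-B-      144      135     0.6000
A-bb       51       45     0.8000
aaB-       40       45     0.5556
aabb        5       15     6.6667
Sum = 8.622

8.622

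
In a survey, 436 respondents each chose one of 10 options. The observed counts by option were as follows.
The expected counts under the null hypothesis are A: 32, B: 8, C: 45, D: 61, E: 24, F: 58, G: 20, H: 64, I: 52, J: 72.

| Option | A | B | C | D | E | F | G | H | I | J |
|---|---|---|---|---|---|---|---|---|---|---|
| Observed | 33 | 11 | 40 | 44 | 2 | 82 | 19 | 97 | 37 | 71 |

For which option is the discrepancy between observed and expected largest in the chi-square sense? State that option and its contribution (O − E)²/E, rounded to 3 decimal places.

E, 20.167

χ² = (33−32)²/32 + (11−8)²/8 + (40−45)²/45 + (44−61)²/61 + (2−24)²/24 + (82−58)²/58 + (19−20)²/20 + (97−64)²/64 + (37−52)²/52 + (71−72)²/72
   = 0.0313 + 1.1250 + 0.5556 + 4.7377 + 20.1667 + 9.9310 + 0.0500 + 17.0156 + 4.3269 + 0.0139
The largest term is for E: 20.167.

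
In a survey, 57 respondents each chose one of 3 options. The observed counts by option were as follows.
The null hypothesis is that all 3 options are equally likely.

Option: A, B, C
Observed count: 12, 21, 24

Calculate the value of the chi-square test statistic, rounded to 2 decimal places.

Under H₀ each category has probability 1/3, so each expected count is 57/3 = 19.
A: (12 − 19)²/19 = 49/19 = 2.579
B: (21 − 19)²/19 = 4/19 = 0.211
C: (24 − 19)²/19 = 25/19 = 1.316
Sum = 4.11

4.11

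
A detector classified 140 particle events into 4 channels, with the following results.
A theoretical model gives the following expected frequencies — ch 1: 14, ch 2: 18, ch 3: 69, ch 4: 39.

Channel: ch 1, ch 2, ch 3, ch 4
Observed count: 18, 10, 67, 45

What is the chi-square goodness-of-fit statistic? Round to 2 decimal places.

5.68

cat         O        E   (O−E)²/E
ch 1       18       14      1.143
ch 2       10       18      3.556
ch 3       67       69      0.058
ch 4       45       39      0.923
Sum = 5.68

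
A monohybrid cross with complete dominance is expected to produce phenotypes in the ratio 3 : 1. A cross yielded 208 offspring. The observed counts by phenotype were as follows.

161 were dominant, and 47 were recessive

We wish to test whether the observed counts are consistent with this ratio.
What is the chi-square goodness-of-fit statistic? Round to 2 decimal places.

Ratio total = 4. Expected counts: 208×3/4 = 156, 208×1/4 = 52.
dominant: (161 − 156)²/156 = 25/156 = 0.160
recessive: (47 − 52)²/52 = 25/52 = 0.481
Sum = 0.64

0.64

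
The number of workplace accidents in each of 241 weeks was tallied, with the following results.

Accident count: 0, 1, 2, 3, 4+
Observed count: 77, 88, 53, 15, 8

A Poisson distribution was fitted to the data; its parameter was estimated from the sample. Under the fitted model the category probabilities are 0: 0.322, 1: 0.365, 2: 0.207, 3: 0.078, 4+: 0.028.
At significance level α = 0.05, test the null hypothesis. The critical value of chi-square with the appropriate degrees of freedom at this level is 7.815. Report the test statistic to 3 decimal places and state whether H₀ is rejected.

Expected counts E_i = n·p_i: 241×0.322 = 77.602, 241×0.365 = 87.965, 241×0.207 = 49.887, 241×0.078 = 18.798, 241×0.028 = 6.748.
χ² = (77−77.602)²/77.602 + (88−87.965)²/87.965 + (53−49.887)²/49.887 + (15−18.798)²/18.798 + (8−6.748)²/6.748
   = 0.0047 + 0.0000 + 0.1943 + 0.7674 + 0.2323
Sum = 1.199
df = 3. Since 1.199 < 7.815, we do not reject H₀.

1.199; do not reject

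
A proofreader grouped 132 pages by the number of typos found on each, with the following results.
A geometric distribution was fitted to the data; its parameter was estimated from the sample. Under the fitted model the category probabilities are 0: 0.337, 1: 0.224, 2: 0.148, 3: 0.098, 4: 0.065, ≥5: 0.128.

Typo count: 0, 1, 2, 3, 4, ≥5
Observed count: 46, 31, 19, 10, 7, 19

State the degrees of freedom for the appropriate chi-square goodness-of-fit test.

4

There are k = 6 categories and 1 parameter estimated from the data, so df = 6 − 1 − 1 = 4.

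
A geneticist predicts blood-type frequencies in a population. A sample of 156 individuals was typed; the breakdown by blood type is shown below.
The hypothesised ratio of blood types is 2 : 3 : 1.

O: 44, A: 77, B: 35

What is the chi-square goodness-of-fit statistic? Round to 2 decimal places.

4.36

Ratio total = 6. Expected counts: 156×2/6 = 52, 156×3/6 = 78, 156×1/6 = 26.
O: (44 − 52)²/52 = 64/52 = 1.231
A: (77 − 78)²/78 = 1/78 = 0.013
B: (35 − 26)²/26 = 81/26 = 3.115
Sum = 4.36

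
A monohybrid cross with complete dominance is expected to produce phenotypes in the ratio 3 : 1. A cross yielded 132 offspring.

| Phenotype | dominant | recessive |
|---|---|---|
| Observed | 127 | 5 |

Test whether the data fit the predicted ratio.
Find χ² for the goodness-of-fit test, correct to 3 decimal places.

31.677

Ratio total = 4. Expected counts: 132×3/4 = 99, 132×1/4 = 33.
χ² = (127−99)²/99 + (5−33)²/33
   = 7.9192 + 23.7576
Sum = 31.677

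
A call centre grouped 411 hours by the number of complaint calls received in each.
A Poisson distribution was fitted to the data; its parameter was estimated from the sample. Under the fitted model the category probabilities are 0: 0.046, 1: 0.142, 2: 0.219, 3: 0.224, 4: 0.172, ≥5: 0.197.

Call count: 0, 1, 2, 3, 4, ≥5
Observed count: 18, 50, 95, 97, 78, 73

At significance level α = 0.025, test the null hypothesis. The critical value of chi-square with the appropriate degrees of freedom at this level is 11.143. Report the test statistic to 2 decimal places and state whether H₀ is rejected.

3.32; do not reject

Expected counts E_i = n·p_i: 411×0.046 = 18.906, 411×0.142 = 58.362, 411×0.219 = 90.009, 411×0.224 = 92.064, 411×0.172 = 70.692, 411×0.197 = 80.967.
cat         O        E   (O−E)²/E
0          18   18.906      0.043
1          50   58.362      1.198
2          95   90.009      0.277
3          97   92.064      0.265
4          78   70.692      0.755
≥5         73   80.967      0.784
Sum = 3.32
df = 4. Since 3.32 < 11.143, we do not reject H₀.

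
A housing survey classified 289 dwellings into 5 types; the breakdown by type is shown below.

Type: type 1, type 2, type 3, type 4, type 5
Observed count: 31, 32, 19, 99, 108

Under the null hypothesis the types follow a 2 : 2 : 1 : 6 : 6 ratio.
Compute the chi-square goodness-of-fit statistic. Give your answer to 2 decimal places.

1.06

Ratio total = 17. Expected counts: 289×2/17 = 34, 289×2/17 = 34, 289×1/17 = 17, 289×6/17 = 102, 289×6/17 = 102.
type 1: (31 − 34)²/34 = 9/34 = 0.265
type 2: (32 − 34)²/34 = 4/34 = 0.118
type 3: (19 − 17)²/17 = 4/17 = 0.235
type 4: (99 − 102)²/102 = 9/102 = 0.088
type 5: (108 − 102)²/102 = 36/102 = 0.353
Sum = 1.06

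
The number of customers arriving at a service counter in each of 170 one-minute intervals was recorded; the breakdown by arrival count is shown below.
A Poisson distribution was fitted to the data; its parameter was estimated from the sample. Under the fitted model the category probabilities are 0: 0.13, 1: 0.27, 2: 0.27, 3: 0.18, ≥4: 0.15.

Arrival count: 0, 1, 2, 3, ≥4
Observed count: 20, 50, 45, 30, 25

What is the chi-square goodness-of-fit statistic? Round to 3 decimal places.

Expected counts E_i = n·p_i: 170×0.13 = 22.1, 170×0.27 = 45.9, 170×0.27 = 45.9, 170×0.18 = 30.6, 170×0.15 = 25.5.
0: (20 − 22.1)²/22.1 = 4.41/22.1 = 0.1995
1: (50 − 45.9)²/45.9 = 16.81/45.9 = 0.3662
2: (45 − 45.9)²/45.9 = 0.81/45.9 = 0.0176
3: (30 − 30.6)²/30.6 = 0.36/30.6 = 0.0118
≥4: (25 − 25.5)²/25.5 = 0.25/25.5 = 0.0098
Sum = 0.605

0.605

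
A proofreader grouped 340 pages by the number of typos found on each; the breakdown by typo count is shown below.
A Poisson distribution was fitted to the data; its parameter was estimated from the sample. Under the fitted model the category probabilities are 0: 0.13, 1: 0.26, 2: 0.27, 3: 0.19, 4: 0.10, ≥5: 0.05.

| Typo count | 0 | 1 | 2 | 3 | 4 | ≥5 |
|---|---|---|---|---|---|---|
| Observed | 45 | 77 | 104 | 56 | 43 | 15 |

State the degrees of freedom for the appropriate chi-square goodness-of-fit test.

There are k = 6 categories and 1 parameter estimated from the data, so df = 6 − 1 − 1 = 4.

4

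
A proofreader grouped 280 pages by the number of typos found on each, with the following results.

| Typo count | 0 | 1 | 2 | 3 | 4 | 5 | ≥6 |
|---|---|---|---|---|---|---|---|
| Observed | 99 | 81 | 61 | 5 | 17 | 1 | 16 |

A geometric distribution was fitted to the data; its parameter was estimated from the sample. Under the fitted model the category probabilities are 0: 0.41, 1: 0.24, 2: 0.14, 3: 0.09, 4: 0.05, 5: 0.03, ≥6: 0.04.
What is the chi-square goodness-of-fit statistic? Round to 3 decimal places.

42.543

Expected counts E_i = n·p_i: 280×0.41 = 114.8, 280×0.24 = 67.2, 280×0.14 = 39.2, 280×0.09 = 25.2, 280×0.05 = 14, 280×0.03 = 8.4, 280×0.04 = 11.2.
cat         O        E   (O−E)²/E
0          99    114.8     2.1746
1          81     67.2     2.8339
2          61     39.2    12.1235
3           5     25.2    16.1921
4          17       14     0.6429
5           1      8.4     6.5190
≥6         16     11.2     2.0571
Sum = 42.543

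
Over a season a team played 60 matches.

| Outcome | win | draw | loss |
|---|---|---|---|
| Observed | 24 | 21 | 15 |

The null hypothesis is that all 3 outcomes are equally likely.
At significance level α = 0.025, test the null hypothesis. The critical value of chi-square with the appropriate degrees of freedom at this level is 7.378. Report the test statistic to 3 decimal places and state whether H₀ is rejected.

Expected count for each of the 3 categories: 60/3 = 20.
χ² = (24−20)²/20 + (21−20)²/20 + (15−20)²/20
   = 0.8000 + 0.0500 + 1.2500
Sum = 2.100
df = 2. Since 2.100 < 7.378, we do not reject H₀.

2.100; do not reject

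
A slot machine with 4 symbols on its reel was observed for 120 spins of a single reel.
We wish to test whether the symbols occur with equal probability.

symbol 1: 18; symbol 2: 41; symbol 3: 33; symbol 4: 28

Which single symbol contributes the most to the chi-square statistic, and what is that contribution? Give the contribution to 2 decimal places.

Expected count for each of the 4 categories: 120/4 = 30.
χ² = (18−30)²/30 + (41−30)²/30 + (33−30)²/30 + (28−30)²/30
   = 4.800 + 4.033 + 0.300 + 0.133
The largest term is for symbol 1: 4.80.

symbol 1, 4.80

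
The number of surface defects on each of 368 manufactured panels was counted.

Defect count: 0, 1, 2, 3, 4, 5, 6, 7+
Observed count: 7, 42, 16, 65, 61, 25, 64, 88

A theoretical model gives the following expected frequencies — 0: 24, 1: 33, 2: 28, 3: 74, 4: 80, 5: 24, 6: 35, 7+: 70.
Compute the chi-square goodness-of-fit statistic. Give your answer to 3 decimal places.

cat         O        E   (O−E)²/E
0           7       24    12.0417
1          42       33     2.4545
2          16       28     5.1429
3          65       74     1.0946
4          61       80     4.5125
5          25       24     0.0417
6          64       35    24.0286
7+         88       70     4.6286
Sum = 53.945

53.945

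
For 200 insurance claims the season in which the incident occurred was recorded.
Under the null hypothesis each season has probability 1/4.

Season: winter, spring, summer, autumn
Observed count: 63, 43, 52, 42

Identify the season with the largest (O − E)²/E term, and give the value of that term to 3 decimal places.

winter, 3.380

Under H₀ each category has probability 1/4, so each expected count is 200/4 = 50.
winter: (63 − 50)²/50 = 169/50 = 3.3800
spring: (43 − 50)²/50 = 49/50 = 0.9800
summer: (52 − 50)²/50 = 4/50 = 0.0800
autumn: (42 − 50)²/50 = 64/50 = 1.2800
The largest term is for winter: 3.380.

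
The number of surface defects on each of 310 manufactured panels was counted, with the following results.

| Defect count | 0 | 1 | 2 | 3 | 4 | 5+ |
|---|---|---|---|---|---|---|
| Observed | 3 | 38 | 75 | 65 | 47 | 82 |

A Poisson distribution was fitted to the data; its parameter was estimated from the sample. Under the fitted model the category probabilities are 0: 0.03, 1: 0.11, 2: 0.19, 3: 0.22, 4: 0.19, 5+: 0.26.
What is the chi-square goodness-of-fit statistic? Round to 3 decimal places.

11.693

Expected counts E_i = n·p_i: 310×0.03 = 9.3, 310×0.11 = 34.1, 310×0.19 = 58.9, 310×0.22 = 68.2, 310×0.19 = 58.9, 310×0.26 = 80.6.
χ² = (3−9.3)²/9.3 + (38−34.1)²/34.1 + (75−58.9)²/58.9 + (65−68.2)²/68.2 + (47−58.9)²/58.9 + (82−80.6)²/80.6
   = 4.2677 + 0.4460 + 4.4008 + 0.1501 + 2.4042 + 0.0243
Sum = 11.693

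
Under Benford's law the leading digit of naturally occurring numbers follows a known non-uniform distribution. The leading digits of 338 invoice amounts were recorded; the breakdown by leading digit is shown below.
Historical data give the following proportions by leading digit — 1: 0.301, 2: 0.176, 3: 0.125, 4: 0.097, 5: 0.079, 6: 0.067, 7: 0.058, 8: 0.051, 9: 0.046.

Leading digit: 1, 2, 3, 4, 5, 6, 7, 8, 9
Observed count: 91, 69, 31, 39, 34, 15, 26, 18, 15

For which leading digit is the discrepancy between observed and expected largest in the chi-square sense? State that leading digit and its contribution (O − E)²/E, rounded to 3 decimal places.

Expected counts E_i = n·p_i: 338×0.301 = 101.738, 338×0.176 = 59.488, 338×0.125 = 42.25, 338×0.097 = 32.786, 338×0.079 = 26.702, 338×0.067 = 22.646, 338×0.058 = 19.604, 338×0.051 = 17.238, 338×0.046 = 15.548.
χ² = (91−101.738)²/101.738 + (69−59.488)²/59.488 + (31−42.25)²/42.25 + (39−32.786)²/32.786 + (34−26.702)²/26.702 + (15−22.646)²/22.646 + (26−19.604)²/19.604 + (18−17.238)²/17.238 + (15−15.548)²/15.548
   = 1.1333 + 1.5209 + 2.9956 + 1.1778 + 1.9946 + 2.5815 + 2.0868 + 0.0337 + 0.0193
The largest term is for 3: 2.996.

3, 2.996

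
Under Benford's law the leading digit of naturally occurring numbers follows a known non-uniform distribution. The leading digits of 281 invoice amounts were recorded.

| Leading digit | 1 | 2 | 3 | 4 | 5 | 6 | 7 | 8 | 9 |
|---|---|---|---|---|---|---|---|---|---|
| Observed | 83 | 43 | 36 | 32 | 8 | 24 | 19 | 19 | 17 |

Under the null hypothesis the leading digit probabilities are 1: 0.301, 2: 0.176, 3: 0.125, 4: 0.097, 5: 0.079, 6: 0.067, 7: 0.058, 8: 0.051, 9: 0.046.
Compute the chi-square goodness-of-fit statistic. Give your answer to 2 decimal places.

Expected counts E_i = n·p_i: 281×0.301 = 84.581, 281×0.176 = 49.456, 281×0.125 = 35.125, 281×0.097 = 27.257, 281×0.079 = 22.199, 281×0.067 = 18.827, 281×0.058 = 16.298, 281×0.051 = 14.331, 281×0.046 = 12.926.
cat         O        E   (O−E)²/E
1          83   84.581      0.030
2          43   49.456      0.843
3          36   35.125      0.022
4          32   27.257      0.825
5           8   22.199      9.082
6          24   18.827      1.421
7          19   16.298      0.448
8          19   14.331      1.521
9          17   12.926      1.284
Sum = 15.48

15.48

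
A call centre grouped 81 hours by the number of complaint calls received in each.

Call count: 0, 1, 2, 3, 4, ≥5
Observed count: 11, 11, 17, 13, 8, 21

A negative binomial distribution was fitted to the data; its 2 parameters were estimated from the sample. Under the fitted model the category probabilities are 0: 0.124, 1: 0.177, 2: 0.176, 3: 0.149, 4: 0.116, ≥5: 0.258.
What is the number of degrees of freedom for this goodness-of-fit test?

3

There are k = 6 categories and 2 parameters estimated from the data, so df = 6 − 1 − 2 = 3.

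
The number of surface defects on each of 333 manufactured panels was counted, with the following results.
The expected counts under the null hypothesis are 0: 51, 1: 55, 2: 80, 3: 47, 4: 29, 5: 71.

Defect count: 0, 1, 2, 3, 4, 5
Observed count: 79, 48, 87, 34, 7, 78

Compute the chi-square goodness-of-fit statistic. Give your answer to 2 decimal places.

χ² = (79−51)²/51 + (48−55)²/55 + (87−80)²/80 + (34−47)²/47 + (7−29)²/29 + (78−71)²/71
   = 15.373 + 0.891 + 0.613 + 3.596 + 16.690 + 0.690
Sum = 37.85

37.85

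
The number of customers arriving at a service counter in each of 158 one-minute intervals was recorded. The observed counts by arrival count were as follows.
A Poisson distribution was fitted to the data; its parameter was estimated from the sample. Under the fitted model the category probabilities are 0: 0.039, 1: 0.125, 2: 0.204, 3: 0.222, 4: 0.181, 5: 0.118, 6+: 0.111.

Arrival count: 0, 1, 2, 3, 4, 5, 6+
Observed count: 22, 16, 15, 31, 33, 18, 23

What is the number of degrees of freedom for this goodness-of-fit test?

5

There are k = 7 categories and 1 parameter estimated from the data, so df = 7 − 1 − 1 = 5.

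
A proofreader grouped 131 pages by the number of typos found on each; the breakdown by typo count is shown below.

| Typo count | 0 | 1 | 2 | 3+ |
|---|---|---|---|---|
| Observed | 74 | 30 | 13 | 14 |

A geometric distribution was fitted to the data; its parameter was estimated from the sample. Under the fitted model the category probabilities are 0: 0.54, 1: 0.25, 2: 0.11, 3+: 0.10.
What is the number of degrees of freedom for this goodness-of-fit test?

2

There are k = 4 categories and 1 parameter estimated from the data, so df = 4 − 1 − 1 = 2.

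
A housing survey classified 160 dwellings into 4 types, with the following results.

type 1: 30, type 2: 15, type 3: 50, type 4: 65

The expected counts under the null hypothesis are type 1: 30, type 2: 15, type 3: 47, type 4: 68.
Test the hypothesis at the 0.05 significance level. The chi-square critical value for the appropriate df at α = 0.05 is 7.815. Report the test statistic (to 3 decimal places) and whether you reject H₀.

0.324; do not reject

cat         O        E   (O−E)²/E
type 1     30       30     0.0000
type 2     15       15     0.0000
type 3     50       47     0.1915
type 4     65       68     0.1324
Sum = 0.324
df = 3. Since 0.324 < 7.815, we do not reject H₀.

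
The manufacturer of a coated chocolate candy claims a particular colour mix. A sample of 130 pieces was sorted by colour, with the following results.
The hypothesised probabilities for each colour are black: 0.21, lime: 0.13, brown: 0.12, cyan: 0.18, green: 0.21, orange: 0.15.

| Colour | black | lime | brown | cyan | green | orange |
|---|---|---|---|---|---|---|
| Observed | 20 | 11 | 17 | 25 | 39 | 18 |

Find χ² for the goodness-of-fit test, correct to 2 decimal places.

Expected counts E_i = n·p_i: 130×0.21 = 27.3, 130×0.13 = 16.9, 130×0.12 = 15.6, 130×0.18 = 23.4, 130×0.21 = 27.3, 130×0.15 = 19.5.
black: (20 − 27.3)²/27.3 = 53.29/27.3 = 1.952
lime: (11 − 16.9)²/16.9 = 34.81/16.9 = 2.060
brown: (17 − 15.6)²/15.6 = 1.96/15.6 = 0.126
cyan: (25 − 23.4)²/23.4 = 2.56/23.4 = 0.109
green: (39 − 27.3)²/27.3 = 136.89/27.3 = 5.014
orange: (18 − 19.5)²/19.5 = 2.25/19.5 = 0.115
Sum = 9.38

9.38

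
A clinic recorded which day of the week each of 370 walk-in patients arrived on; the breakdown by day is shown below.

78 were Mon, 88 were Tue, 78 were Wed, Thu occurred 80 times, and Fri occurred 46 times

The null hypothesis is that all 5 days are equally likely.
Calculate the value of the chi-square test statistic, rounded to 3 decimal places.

14.162

Under H₀ each category has probability 1/5, so each expected count is 370/5 = 74.
χ² = (78−74)²/74 + (88−74)²/74 + (78−74)²/74 + (80−74)²/74 + (46−74)²/74
   = 0.2162 + 2.6486 + 0.2162 + 0.4865 + 10.5946
Sum = 14.162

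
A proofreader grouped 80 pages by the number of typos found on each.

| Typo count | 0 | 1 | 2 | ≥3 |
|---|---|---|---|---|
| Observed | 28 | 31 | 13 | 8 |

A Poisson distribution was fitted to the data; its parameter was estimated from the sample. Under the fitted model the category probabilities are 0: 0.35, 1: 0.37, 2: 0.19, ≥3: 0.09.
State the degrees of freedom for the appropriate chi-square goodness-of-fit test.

2

There are k = 4 categories and 1 parameter estimated from the data, so df = 4 − 1 − 1 = 2.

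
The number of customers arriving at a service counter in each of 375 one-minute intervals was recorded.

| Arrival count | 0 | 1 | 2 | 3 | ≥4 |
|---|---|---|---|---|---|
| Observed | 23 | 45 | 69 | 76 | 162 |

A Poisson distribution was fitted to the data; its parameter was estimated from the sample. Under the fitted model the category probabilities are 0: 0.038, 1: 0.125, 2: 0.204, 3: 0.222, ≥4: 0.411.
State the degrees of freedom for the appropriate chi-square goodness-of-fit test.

3

There are k = 5 categories and 1 parameter estimated from the data, so df = 5 − 1 − 1 = 3.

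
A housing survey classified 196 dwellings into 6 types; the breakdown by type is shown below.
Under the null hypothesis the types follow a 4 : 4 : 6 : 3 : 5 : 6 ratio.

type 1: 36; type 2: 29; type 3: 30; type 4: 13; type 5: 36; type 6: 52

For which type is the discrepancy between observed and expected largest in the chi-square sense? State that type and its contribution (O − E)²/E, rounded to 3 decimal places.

type 3, 3.429

Ratio total = 28. Expected counts: 196×4/28 = 28, 196×4/28 = 28, 196×6/28 = 42, 196×3/28 = 21, 196×5/28 = 35, 196×6/28 = 42.
χ² = (36−28)²/28 + (29−28)²/28 + (30−42)²/42 + (13−21)²/21 + (36−35)²/35 + (52−42)²/42
   = 2.2857 + 0.0357 + 3.4286 + 3.0476 + 0.0286 + 2.3810
The largest term is for type 3: 3.429.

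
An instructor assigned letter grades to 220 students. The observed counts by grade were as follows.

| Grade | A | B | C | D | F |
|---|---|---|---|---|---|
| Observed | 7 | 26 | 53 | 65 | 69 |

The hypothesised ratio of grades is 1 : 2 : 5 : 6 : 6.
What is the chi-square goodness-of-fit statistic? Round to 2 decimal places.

2.41

Ratio total = 20. Expected counts: 220×1/20 = 11, 220×2/20 = 22, 220×5/20 = 55, 220×6/20 = 66, 220×6/20 = 66.
A: (7 − 11)²/11 = 16/11 = 1.455
B: (26 − 22)²/22 = 16/22 = 0.727
C: (53 − 55)²/55 = 4/55 = 0.073
D: (65 − 66)²/66 = 1/66 = 0.015
F: (69 − 66)²/66 = 9/66 = 0.136
Sum = 2.41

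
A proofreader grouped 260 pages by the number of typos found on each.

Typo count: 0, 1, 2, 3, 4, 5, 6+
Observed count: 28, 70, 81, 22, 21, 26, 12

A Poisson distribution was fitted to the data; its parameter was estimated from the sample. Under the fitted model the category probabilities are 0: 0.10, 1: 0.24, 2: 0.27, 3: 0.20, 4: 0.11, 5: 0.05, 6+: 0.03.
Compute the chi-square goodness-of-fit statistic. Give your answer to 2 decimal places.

Expected counts E_i = n·p_i: 260×0.10 = 26, 260×0.24 = 62.4, 260×0.27 = 70.2, 260×0.20 = 52, 260×0.11 = 28.6, 260×0.05 = 13, 260×0.03 = 7.8.
cat         O        E   (O−E)²/E
0          28       26      0.154
1          70     62.4      0.926
2          81     70.2      1.662
3          22       52     17.308
4          21     28.6      2.020
5          26       13     13.000
6+         12      7.8      2.262
Sum = 37.33

37.33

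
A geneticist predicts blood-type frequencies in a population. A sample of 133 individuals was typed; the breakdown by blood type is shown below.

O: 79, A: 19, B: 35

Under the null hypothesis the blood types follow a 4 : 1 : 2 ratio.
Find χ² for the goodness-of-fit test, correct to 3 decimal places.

0.355

Ratio total = 7. Expected counts: 133×4/7 = 76, 133×1/7 = 19, 133×2/7 = 38.
χ² = (79−76)²/76 + (19−19)²/19 + (35−38)²/38
   = 0.1184 + 0.0000 + 0.2368
Sum = 0.355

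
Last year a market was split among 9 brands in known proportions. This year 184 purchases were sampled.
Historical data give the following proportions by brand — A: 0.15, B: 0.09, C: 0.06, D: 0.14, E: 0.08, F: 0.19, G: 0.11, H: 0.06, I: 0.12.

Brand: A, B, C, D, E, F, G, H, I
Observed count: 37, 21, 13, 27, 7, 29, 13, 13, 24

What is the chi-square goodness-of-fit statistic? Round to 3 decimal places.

12.969

Expected counts E_i = n·p_i: 184×0.15 = 27.6, 184×0.09 = 16.56, 184×0.06 = 11.04, 184×0.14 = 25.76, 184×0.08 = 14.72, 184×0.19 = 34.96, 184×0.11 = 20.24, 184×0.06 = 11.04, 184×0.12 = 22.08.
χ² = (37−27.6)²/27.6 + (21−16.56)²/16.56 + (13−11.04)²/11.04 + (27−25.76)²/25.76 + (7−14.72)²/14.72 + (29−34.96)²/34.96 + (13−20.24)²/20.24 + (13−11.04)²/11.04 + (24−22.08)²/22.08
   = 3.2014 + 1.1904 + 0.3480 + 0.0597 + 4.0488 + 1.0161 + 2.5898 + 0.3480 + 0.1670
Sum = 12.969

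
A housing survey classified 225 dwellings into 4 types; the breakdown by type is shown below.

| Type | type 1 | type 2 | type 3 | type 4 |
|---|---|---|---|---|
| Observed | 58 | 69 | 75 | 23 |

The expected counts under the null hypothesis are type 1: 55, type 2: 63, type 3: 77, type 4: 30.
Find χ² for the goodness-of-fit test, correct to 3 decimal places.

2.420

type 1: (58 − 55)²/55 = 9/55 = 0.1636
type 2: (69 − 63)²/63 = 36/63 = 0.5714
type 3: (75 − 77)²/77 = 4/77 = 0.0519
type 4: (23 − 30)²/30 = 49/30 = 1.6333
Sum = 2.420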